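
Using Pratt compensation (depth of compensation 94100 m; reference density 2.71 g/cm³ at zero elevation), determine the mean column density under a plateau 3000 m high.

2.63 g/cm³

Pratt balance: ρ_ref D = ρ (D + h).
ρ = ρ_ref D/(D + h) = 2.71 × 94100 m/(94100 m + 3000 m) = 2.63 g/cm³.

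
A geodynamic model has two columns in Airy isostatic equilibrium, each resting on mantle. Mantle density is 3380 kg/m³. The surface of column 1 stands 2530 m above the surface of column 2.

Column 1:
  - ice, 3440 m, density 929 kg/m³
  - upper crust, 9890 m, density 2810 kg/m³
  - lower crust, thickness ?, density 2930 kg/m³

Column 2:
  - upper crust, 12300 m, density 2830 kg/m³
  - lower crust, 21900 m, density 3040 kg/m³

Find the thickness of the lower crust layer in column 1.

19300 m

Take the compensation level at the base of the deeper column (depth z_c below the surface of column 1) and equate Σ ρ_i t_i down to z_c; mantle fills any gap and the z_c terms cancel.
Column 1: 3440×929 + 9890×2810 + x×2930 + (z_c − 13330 − x)×3380
Column 2: 2530×0 + 12300×2830 + 21900×3040 + (z_c − 2530 − 34200)×3380
The z_c×3380 term appears on both sides and cancels. Collect the known terms of each column as K = Σ(ρt)_known − 3380 × (depth of known layers): K_1 = 30986660 − 3380×13330 = −14068740; K_2 = 101385000 − 3380×(2530 + 34200) = −22762400.
Balance: K_1 − x×(3380 − 2930) = K_2, so x = (K_1 − K_2)/(3380 − 2930) = 8693660/450 = 19300 m.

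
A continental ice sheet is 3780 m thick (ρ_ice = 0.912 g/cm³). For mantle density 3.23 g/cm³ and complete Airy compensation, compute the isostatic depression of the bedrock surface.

1070 m

By Archimedes' principle applied to the lithosphere: the ice load ρ_ice t is balanced by mantle displaced below, ρ_m s.
s = t ρ_ice / ρ_m = 3780 m × 0.912/3.23 = 1070 m.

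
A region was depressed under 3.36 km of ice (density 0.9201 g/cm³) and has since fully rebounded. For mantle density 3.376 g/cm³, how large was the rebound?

Removing the load lets mantle flow back in; uplift u satisfies ρ_ice t = ρ_m u.
u = t ρ_ice/ρ_m = 3.36 km × 0.9201/3.376 = 0.916 km.

0.916 km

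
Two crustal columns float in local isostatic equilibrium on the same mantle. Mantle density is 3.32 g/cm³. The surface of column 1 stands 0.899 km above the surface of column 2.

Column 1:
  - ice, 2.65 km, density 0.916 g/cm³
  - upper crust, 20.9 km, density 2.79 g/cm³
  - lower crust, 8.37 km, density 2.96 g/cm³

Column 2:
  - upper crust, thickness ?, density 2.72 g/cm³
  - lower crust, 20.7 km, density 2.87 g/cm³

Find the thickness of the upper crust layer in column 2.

Take the compensation level at the base of the deeper column (depth z_c below the surface of column 1) and equate Σ ρ_i t_i down to z_c; mantle fills any gap and the z_c terms cancel.
Column 1: 2.65×0.916 + 20.9×2.79 + 8.37×2.96 + (z_c − 31.92)×3.32
Column 2: 0.899×0 + x×2.72 + 20.7×2.87 + (z_c − 0.899 − 20.7 − x)×3.32
The z_c×3.32 term appears on both sides and cancels. Collect the known terms of each column as K = Σ(ρt)_known − 3.32 × (depth of known layers): K_1 = 85.5136 − 3.32×31.92 = −20.4608; K_2 = 59.409 − 3.32×(0.899 + 20.7) = −12.29968.
Balance: K_1 = K_2 − x×(3.32 − 2.72), so x = (K_2 − K_1)/(3.32 − 2.72) = 8.16112/0.6 = 13.6 km.

13.6 km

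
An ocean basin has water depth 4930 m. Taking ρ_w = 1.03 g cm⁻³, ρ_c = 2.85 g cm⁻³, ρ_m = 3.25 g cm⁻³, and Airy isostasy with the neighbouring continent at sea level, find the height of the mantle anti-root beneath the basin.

Equating mass per unit area of the two columns: replacing crust with seawater at the top is compensated by replacing crust with mantle at the base: d (ρ_c − ρ_w) = a (ρ_m − ρ_c).
a = d (ρ_c − ρ_w)/(ρ_m − ρ_c) = 4930 m × 1.82/0.4 = 22400 m.

22400 m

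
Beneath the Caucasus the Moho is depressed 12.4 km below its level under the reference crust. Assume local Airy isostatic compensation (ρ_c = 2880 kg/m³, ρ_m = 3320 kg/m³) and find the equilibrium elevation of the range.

Equating mass per unit area of the two columns: ρ_c h = (ρ_m − ρ_c) r.
h = r (ρ_m − ρ_c) / ρ_c = 12.4 km × (3320 − 2880) / 2880 = 1.89 km.

1.89 km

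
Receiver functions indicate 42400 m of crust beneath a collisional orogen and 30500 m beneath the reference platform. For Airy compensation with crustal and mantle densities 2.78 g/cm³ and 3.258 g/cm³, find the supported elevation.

Excess crust Δ = 42400 m − 30500 m = 11900 m, split between elevation h and root r with h + r = Δ.
Airy balance ρ_c h = (ρ_m − ρ_c) r gives r = h ρ_c/(ρ_m − ρ_c), so h (1 + ρ_c/(ρ_m − ρ_c)) = Δ, i.e. h = Δ (ρ_m − ρ_c)/ρ_m.
h = 11900 m × 0.478/3.258 = 1750 m.

1750 m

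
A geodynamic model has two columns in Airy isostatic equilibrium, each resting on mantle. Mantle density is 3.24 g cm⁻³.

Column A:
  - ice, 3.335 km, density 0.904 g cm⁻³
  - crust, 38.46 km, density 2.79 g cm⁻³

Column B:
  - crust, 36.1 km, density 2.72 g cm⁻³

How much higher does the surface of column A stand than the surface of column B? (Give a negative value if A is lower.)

1.95 km

For any compensation level in the mantle, the mantle terms cancel and isostasy reduces to e = (Σt_A − Σt_B) − (Σ(ρt)_A − Σ(ρt)_B) / ρ_m.
Σt_A = 41.795 km; Σt_B = 36.1 km; Σ(ρt)_A = 110.31824; Σ(ρt)_B = 98.192 (in km·g cm⁻³).
e = (41.795 − 36.1) − (110.31824 − 98.192) / 3.24 = 1.95 km.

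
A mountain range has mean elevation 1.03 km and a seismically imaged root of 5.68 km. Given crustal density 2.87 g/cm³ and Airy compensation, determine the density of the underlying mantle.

Airy balance: ρ_c h = (ρ_m − ρ_c) r → ρ_m = ρ_c (1 + h/r).
ρ_m = 2.87 × (1 + 1.03 km/5.68 km) = 3.39 g/cm³.

3.39 g/cm³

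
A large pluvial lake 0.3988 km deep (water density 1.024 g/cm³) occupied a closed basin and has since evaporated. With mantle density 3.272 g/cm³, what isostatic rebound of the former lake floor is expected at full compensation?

0.125 km

u = d ρ_w/ρ_m = 0.3988 km × 1.024/3.272 = 0.125 km.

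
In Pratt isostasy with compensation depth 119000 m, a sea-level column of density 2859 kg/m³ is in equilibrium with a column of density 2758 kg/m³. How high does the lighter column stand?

ρ_ref D = ρ (D + h) → h = D (ρ_ref − ρ)/ρ.
h = 119000 m × (2859 − 2758)/2758 = 4360 m.

4360 m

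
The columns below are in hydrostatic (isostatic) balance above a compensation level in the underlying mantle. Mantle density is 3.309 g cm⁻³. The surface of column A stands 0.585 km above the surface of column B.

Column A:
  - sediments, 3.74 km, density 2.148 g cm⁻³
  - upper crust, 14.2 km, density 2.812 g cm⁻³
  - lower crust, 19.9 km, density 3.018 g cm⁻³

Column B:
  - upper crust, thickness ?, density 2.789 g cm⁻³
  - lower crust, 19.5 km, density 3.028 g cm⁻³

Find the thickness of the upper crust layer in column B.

Take the compensation level at the base of the deeper column (depth z_c below the surface of column A) and equate Σ ρ_i t_i down to z_c; mantle fills any gap and the z_c terms cancel.
Column A: 3.74×2.148 + 14.2×2.812 + 19.9×3.018 + (z_c − 37.84)×3.309
Column B: 0.585×0 + x×2.789 + 19.5×3.028 + (z_c − 0.585 − 19.5 − x)×3.309
The z_c×3.309 term appears on both sides and cancels. Collect the known terms of each column as K = Σ(ρt)_known − 3.309 × (depth of known layers): K_A = 108.02212 − 3.309×37.84 = −17.19044; K_B = 59.046 − 3.309×(0.585 + 19.5) = −7.415265.
Balance: K_A = K_B − x×(3.309 − 2.789), so x = (K_B − K_A)/(3.309 − 2.789) = 9.77517/0.52 = 18.8 km.

18.8 km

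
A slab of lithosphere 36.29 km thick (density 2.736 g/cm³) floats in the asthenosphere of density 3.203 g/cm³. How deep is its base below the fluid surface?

31 km

Draft d = t ρ_obj/ρ_fluid = 36.29 km × 2.736/3.203 = 31 km.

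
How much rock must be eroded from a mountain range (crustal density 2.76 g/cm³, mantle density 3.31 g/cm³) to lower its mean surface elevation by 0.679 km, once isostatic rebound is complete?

Net drop Δ = e − u = e − e ρ_c/ρ_m = e (ρ_m − ρ_c)/ρ_m.
e = Δ ρ_m/(ρ_m − ρ_c) = 0.679 km × 3.31/0.55 = 4.09 km.

4.09 km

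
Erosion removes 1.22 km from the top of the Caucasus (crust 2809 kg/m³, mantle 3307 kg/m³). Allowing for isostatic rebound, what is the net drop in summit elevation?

Rebound u = e ρ_c/ρ_m = 1.22 km × 2809/3307 = 1.036 km.
Net surface drop = e − u = 1.22 km − 1.036 km = e (ρ_m − ρ_c)/ρ_m = 0.184 km.

0.184 km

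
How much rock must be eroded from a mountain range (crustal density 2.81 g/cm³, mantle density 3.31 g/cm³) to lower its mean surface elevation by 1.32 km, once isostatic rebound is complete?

8.74 km

Net drop Δ = e − u = e − e ρ_c/ρ_m = e (ρ_m − ρ_c)/ρ_m.
e = Δ ρ_m/(ρ_m − ρ_c) = 1.32 km × 3.31/0.5 = 8.74 km.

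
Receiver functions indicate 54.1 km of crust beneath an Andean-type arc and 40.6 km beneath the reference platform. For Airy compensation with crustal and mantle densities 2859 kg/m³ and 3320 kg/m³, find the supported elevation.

Excess crust Δ = 54.1 km − 40.6 km = 13.5 km, split between elevation h and root r with h + r = Δ.
Airy balance ρ_c h = (ρ_m − ρ_c) r gives r = h ρ_c/(ρ_m − ρ_c), so h (1 + ρ_c/(ρ_m − ρ_c)) = Δ, i.e. h = Δ (ρ_m − ρ_c)/ρ_m.
h = 13.5 km × 461/3320 = 1.87 km.

1.87 km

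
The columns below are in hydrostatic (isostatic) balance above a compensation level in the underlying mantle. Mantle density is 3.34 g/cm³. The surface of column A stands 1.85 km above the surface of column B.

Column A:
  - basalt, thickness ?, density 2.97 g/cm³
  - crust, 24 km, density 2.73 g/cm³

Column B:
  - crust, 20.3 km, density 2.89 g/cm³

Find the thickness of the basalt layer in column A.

1.82 km

Take the compensation level at the base of the deeper column (depth z_c below the surface of column A) and equate Σ ρ_i t_i down to z_c; mantle fills any gap and the z_c terms cancel.
Column A: x×2.97 + 24×2.73 + (z_c − 24 − x)×3.34
Column B: 1.85×0 + 20.3×2.89 + (z_c − 1.85 − 20.3)×3.34
The z_c×3.34 term appears on both sides and cancels. Collect the known terms of each column as K = Σ(ρt)_known − 3.34 × (depth of known layers): K_A = 65.52 − 3.34×24 = −14.64; K_B = 58.667 − 3.34×(1.85 + 20.3) = −15.314.
Balance: K_A − x×(3.34 − 2.97) = K_B, so x = (K_A − K_B)/(3.34 − 2.97) = 0.674/0.37 = 1.82 km.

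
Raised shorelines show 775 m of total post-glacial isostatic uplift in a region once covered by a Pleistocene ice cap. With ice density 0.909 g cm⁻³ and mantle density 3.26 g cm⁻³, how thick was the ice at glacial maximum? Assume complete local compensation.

2780 m

u = t ρ_ice/ρ_m → t = u ρ_m/ρ_ice = 775 m × 3.26/0.909 = 2780 m.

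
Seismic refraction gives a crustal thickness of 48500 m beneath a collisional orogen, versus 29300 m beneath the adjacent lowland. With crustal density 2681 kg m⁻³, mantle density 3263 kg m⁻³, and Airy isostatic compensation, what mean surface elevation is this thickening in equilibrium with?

3420 m

Excess crust Δ = 48500 m − 29300 m = 19200 m, split between elevation h and root r with h + r = Δ.
Airy balance ρ_c h = (ρ_m − ρ_c) r gives r = h ρ_c/(ρ_m − ρ_c), so h (1 + ρ_c/(ρ_m − ρ_c)) = Δ, i.e. h = Δ (ρ_m − ρ_c)/ρ_m.
h = 19200 m × 582/3263 = 3420 m.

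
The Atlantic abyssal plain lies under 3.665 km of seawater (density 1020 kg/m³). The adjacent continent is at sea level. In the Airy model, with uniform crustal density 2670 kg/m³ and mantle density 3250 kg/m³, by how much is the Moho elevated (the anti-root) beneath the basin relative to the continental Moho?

10.4 km

Balancing pressure at the compensation depth: replacing crust with seawater at the top is compensated by replacing crust with mantle at the base: d (ρ_c − ρ_w) = a (ρ_m − ρ_c).
a = d (ρ_c − ρ_w)/(ρ_m − ρ_c) = 3.665 km × 1650/580 = 10.4 km.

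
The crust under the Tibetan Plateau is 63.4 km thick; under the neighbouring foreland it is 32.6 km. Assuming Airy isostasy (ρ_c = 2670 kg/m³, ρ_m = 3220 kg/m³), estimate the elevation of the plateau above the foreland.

5.26 km

Excess crust Δ = 63.4 km − 32.6 km = 30.8 km, split between elevation h and root r with h + r = Δ.
Airy balance ρ_c h = (ρ_m − ρ_c) r gives r = h ρ_c/(ρ_m − ρ_c), so h (1 + ρ_c/(ρ_m − ρ_c)) = Δ, i.e. h = Δ (ρ_m − ρ_c)/ρ_m.
h = 30.8 km × 550/3220 = 5.26 km.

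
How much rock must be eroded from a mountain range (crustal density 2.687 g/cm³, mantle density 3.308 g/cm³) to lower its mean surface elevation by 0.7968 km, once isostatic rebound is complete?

Net drop Δ = e − u = e − e ρ_c/ρ_m = e (ρ_m − ρ_c)/ρ_m.
e = Δ ρ_m/(ρ_m − ρ_c) = 0.7968 km × 3.308/0.621 = 4.24 km.

4.24 km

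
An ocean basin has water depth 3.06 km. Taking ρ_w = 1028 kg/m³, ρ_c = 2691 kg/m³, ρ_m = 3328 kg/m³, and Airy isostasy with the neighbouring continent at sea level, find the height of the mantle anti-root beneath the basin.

7.99 km

Isostatic balance requires: replacing crust with seawater at the top is compensated by replacing crust with mantle at the base: d (ρ_c − ρ_w) = a (ρ_m − ρ_c).
a = d (ρ_c − ρ_w)/(ρ_m − ρ_c) = 3.06 km × 1663/637 = 7.99 km.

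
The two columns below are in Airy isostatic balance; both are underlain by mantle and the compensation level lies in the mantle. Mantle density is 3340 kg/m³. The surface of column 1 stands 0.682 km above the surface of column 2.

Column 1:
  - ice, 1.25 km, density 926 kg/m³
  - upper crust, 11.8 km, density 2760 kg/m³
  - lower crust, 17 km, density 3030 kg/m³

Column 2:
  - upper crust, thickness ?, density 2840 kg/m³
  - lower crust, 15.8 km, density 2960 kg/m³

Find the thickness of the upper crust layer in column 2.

13.7 km

Take the compensation level at the base of the deeper column (depth z_c below the surface of column 1) and equate Σ ρ_i t_i down to z_c; mantle fills any gap and the z_c terms cancel.
Column 1: 1.25×926 + 11.8×2760 + 17×3030 + (z_c − 30.05)×3340
Column 2: 0.682×0 + x×2840 + 15.8×2960 + (z_c − 0.682 − 15.8 − x)×3340
The z_c×3340 term appears on both sides and cancels. Collect the known terms of each column as K = Σ(ρt)_known − 3340 × (depth of known layers): K_1 = 85235.5 − 3340×30.05 = −15131.5; K_2 = 46768 − 3340×(0.682 + 15.8) = −8281.88.
Balance: K_1 = K_2 − x×(3340 − 2840), so x = (K_2 − K_1)/(3340 − 2840) = 6849.62/500 = 13.7 km.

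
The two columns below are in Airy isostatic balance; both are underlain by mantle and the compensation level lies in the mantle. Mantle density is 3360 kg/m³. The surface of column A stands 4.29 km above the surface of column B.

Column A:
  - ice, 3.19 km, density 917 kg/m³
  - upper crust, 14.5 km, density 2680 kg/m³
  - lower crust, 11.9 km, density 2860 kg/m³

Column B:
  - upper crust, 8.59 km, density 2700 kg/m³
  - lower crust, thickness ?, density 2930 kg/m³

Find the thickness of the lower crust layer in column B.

Take the compensation level at the base of the deeper column (depth z_c below the surface of column A) and equate Σ ρ_i t_i down to z_c; mantle fills any gap and the z_c terms cancel.
Column A: 3.19×917 + 14.5×2680 + 11.9×2860 + (z_c − 29.59)×3360
Column B: 4.29×0 + 8.59×2700 + x×2930 + (z_c − 4.29 − 8.59 − x)×3360
The z_c×3360 term appears on both sides and cancels. Collect the known terms of each column as K = Σ(ρt)_known − 3360 × (depth of known layers): K_A = 75819.23 − 3360×29.59 = −23603.17; K_B = 23193 − 3360×(4.29 + 8.59) = −20083.8.
Balance: K_A = K_B − x×(3360 − 2930), so x = (K_B − K_A)/(3360 − 2930) = 3519.37/430 = 8.18 km.

8.18 km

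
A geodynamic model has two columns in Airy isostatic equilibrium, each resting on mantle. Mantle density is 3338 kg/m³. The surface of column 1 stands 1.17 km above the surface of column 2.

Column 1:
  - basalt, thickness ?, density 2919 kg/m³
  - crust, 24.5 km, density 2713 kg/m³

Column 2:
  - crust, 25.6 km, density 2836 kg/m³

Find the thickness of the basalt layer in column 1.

3.45 km

Take the compensation level at the base of the deeper column (depth z_c below the surface of column 1) and equate Σ ρ_i t_i down to z_c; mantle fills any gap and the z_c terms cancel.
Column 1: x×2919 + 24.5×2713 + (z_c − 24.5 − x)×3338
Column 2: 1.17×0 + 25.6×2836 + (z_c − 1.17 − 25.6)×3338
The z_c×3338 term appears on both sides and cancels. Collect the known terms of each column as K = Σ(ρt)_known − 3338 × (depth of known layers): K_1 = 66468.5 − 3338×24.5 = −15312.5; K_2 = 72601.6 − 3338×(1.17 + 25.6) = −16756.66.
Balance: K_1 − x×(3338 − 2919) = K_2, so x = (K_1 − K_2)/(3338 − 2919) = 1444.16/419 = 3.45 km.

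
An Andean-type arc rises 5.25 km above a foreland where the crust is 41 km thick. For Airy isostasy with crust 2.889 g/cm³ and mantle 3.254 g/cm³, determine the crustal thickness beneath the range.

87.8 km

Root depth r = h ρ_c / (ρ_m − ρ_c) = 5.25 km × 2.889 / 0.365 = 41.55 km.
Total thickness = T + h + r = 41 km + 5.25 km + 41.55 km = 87.8 km.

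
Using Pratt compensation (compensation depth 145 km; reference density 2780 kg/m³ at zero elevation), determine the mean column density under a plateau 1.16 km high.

Pratt balance: ρ_ref D = ρ (D + h).
ρ = ρ_ref D/(D + h) = 2780 × 145 km/(145 km + 1.16 km) = 2760 kg/m³.

2760 kg/m³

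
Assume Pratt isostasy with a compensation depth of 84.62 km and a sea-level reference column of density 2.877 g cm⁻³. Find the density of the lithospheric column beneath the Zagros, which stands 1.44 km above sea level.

Pratt balance: ρ_ref D = ρ (D + h).
ρ = ρ_ref D/(D + h) = 2.877 × 84.62 km/(84.62 km + 1.44 km) = 2.83 g cm⁻³.

2.83 g cm⁻³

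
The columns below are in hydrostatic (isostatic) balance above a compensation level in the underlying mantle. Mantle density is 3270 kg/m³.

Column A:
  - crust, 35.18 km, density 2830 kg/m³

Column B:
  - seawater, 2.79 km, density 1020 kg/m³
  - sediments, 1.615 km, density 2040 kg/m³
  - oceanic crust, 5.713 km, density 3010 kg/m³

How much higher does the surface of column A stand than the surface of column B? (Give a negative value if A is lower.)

1.75 km

For any compensation level in the mantle, the mantle terms cancel and isostasy reduces to e = (Σt_A − Σt_B) − (Σ(ρt)_A − Σ(ρt)_B) / ρ_m.
Σt_A = 35.18 km; Σt_B = 10.118 km; Σ(ρt)_A = 99559.4; Σ(ρt)_B = 23336.53 (in km·kg/m³).
e = (35.18 − 10.118) − (99559.4 − 23336.53) / 3270 = 1.75 km.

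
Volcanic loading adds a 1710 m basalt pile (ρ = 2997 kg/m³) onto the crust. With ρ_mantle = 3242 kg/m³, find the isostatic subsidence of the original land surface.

1580 m

Subaerial loading: s = t ρ_load / ρ_m.
s = 1710 m × 2997/3242 = 1580 m.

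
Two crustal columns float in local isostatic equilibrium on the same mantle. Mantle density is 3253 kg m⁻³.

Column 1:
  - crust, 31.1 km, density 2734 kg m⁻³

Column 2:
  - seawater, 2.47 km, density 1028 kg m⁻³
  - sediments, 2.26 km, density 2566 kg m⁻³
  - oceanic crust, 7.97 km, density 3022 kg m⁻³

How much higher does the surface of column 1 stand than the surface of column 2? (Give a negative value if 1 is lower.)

2.23 km

For any compensation level in the mantle, the mantle terms cancel and isostasy reduces to e = (Σt_1 − Σt_2) − (Σ(ρt)_1 − Σ(ρt)_2) / ρ_m.
Σt_1 = 31.1 km; Σt_2 = 12.7 km; Σ(ρt)_1 = 85027.4; Σ(ρt)_2 = 32423.66 (in km·kg m⁻³).
e = (31.1 − 12.7) − (85027.4 − 32423.66) / 3253 = 2.23 km.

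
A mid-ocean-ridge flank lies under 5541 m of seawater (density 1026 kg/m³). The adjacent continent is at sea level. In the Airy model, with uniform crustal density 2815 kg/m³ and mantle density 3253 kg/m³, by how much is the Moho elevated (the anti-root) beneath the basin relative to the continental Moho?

For local isostatic compensation: replacing crust with seawater at the top is compensated by replacing crust with mantle at the base: d (ρ_c − ρ_w) = a (ρ_m − ρ_c).
a = d (ρ_c − ρ_w)/(ρ_m − ρ_c) = 5541 m × 1789/438 = 22600 m.

22600 m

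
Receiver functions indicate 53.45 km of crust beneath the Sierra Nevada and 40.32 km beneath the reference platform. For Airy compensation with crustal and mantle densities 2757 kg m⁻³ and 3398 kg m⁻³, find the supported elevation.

2.48 km

Excess crust Δ = 53.45 km − 40.32 km = 13.13 km, split between elevation h and root r with h + r = Δ.
Airy balance ρ_c h = (ρ_m − ρ_c) r gives r = h ρ_c/(ρ_m − ρ_c), so h (1 + ρ_c/(ρ_m − ρ_c)) = Δ, i.e. h = Δ (ρ_m − ρ_c)/ρ_m.
h = 13.13 km × 641/3398 = 2.48 km.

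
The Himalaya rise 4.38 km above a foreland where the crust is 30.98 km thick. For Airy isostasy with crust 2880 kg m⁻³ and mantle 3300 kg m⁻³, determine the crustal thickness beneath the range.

Root depth r = h ρ_c / (ρ_m − ρ_c) = 4.38 km × 2880 / 420 = 30.03 km.
Total thickness = T + h + r = 30.98 km + 4.38 km + 30.03 km = 65.4 km.

65.4 km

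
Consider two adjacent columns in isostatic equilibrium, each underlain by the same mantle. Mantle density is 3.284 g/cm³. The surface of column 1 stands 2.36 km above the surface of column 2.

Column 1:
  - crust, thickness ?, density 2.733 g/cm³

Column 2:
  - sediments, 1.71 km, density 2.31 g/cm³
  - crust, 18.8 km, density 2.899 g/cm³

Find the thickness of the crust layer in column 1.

Take the compensation level at the base of the deeper column (depth z_c below the surface of column 1) and equate Σ ρ_i t_i down to z_c; mantle fills any gap and the z_c terms cancel.
Column 1: x×2.733 + (z_c − 0 − x)×3.284
Column 2: 2.36×0 + 1.71×2.31 + 18.8×2.899 + (z_c − 2.36 − 20.51)×3.284
The z_c×3.284 term appears on both sides and cancels. Collect the known terms of each column as K = Σ(ρt)_known − 3.284 × (depth of known layers): K_1 = 0 − 3.284×0 = 0; K_2 = 58.4513 − 3.284×(2.36 + 20.51) = −16.65378.
Balance: K_1 − x×(3.284 − 2.733) = K_2, so x = (K_1 − K_2)/(3.284 − 2.733) = 16.6538/0.551 = 30.2 km.

30.2 km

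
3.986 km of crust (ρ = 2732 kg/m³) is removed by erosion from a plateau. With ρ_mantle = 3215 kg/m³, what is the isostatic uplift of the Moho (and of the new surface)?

Unloading: uplift u = e ρ_c/ρ_m = 3.986 km × 2732/3215 = 3.39 km.

3.39 km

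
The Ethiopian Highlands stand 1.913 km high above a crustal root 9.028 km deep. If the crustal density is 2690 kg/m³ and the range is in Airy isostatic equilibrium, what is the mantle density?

Airy balance: ρ_c h = (ρ_m − ρ_c) r → ρ_m = ρ_c (1 + h/r).
ρ_m = 2690 × (1 + 1.913 km/9.028 km) = 3260 kg/m³.

3260 kg/m³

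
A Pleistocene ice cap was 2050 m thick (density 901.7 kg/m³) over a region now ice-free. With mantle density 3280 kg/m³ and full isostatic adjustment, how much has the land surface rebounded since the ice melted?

Removing the load lets mantle flow back in; uplift u satisfies ρ_ice t = ρ_m u.
u = t ρ_ice/ρ_m = 2050 m × 901.7/3280 = 564 m.

564 m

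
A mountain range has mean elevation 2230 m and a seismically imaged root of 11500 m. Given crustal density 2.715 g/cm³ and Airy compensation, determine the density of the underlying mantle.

Airy balance: ρ_c h = (ρ_m − ρ_c) r → ρ_m = ρ_c (1 + h/r).
ρ_m = 2.715 × (1 + 2230 m/11500 m) = 3.24 g/cm³.

3.24 g/cm³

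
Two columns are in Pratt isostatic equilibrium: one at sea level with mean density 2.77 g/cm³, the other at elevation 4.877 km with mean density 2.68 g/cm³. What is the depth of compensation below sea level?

145 km

ρ_ref D = ρ (D + h) → D (ρ_ref − ρ) = ρ h.
D = ρ h/(ρ_ref − ρ) = 2.68 × 4.877 km/(2.77 − 2.68) = 145 km.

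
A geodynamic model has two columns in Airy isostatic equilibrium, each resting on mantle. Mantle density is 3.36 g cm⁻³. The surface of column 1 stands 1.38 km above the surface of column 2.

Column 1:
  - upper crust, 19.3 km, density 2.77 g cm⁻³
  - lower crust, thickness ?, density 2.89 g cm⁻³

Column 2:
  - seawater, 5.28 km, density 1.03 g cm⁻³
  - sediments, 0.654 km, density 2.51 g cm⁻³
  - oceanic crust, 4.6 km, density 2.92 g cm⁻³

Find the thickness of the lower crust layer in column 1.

Take the compensation level at the base of the deeper column (depth z_c below the surface of column 1) and equate Σ ρ_i t_i down to z_c; mantle fills any gap and the z_c terms cancel.
Column 1: 19.3×2.77 + x×2.89 + (z_c − 19.3 − x)×3.36
Column 2: 1.38×0 + 5.28×1.03 + 0.654×2.51 + 4.6×2.92 + (z_c − 1.38 − 10.534)×3.36
The z_c×3.36 term appears on both sides and cancels. Collect the known terms of each column as K = Σ(ρt)_known − 3.36 × (depth of known layers): K_1 = 53.461 − 3.36×19.3 = −11.387; K_2 = 20.51194 − 3.36×(1.38 + 10.534) = −19.5191.
Balance: K_1 − x×(3.36 − 2.89) = K_2, so x = (K_1 − K_2)/(3.36 − 2.89) = 8.1321/0.47 = 17.3 km.

17.3 km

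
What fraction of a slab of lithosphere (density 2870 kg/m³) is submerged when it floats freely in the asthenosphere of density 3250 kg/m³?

Submerged fraction = ρ_obj/ρ_fluid = 2870/3250 = 0.883.

0.883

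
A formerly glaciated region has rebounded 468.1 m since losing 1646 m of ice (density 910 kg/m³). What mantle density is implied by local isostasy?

3200 kg/m³

ρ_m = ρ_ice t / u = 910 × 1646 m/468.1 m = 3200 kg/m³.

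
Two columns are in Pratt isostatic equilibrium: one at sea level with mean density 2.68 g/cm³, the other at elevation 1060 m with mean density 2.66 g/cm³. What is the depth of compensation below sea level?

ρ_ref D = ρ (D + h) → D (ρ_ref − ρ) = ρ h.
D = ρ h/(ρ_ref − ρ) = 2.66 × 1060 m/(2.68 − 2.66) = 141000 m.

141000 m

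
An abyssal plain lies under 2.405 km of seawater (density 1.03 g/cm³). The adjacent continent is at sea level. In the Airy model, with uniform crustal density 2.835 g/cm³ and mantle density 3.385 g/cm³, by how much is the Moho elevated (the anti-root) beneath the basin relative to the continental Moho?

7.89 km

By Archimedes' principle applied to the lithosphere: replacing crust with seawater at the top is compensated by replacing crust with mantle at the base: d (ρ_c − ρ_w) = a (ρ_m − ρ_c).
a = d (ρ_c − ρ_w)/(ρ_m − ρ_c) = 2.405 km × 1.805/0.55 = 7.89 km.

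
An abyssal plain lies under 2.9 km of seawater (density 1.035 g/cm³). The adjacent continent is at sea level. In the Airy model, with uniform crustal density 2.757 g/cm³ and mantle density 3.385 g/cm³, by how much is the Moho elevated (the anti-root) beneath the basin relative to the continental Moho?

In Airy isostatic equilibrium: replacing crust with seawater at the top is compensated by replacing crust with mantle at the base: d (ρ_c − ρ_w) = a (ρ_m − ρ_c).
a = d (ρ_c − ρ_w)/(ρ_m − ρ_c) = 2.9 km × 1.722/0.628 = 7.95 km.

7.95 km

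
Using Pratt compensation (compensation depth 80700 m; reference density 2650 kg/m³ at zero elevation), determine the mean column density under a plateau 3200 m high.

2550 kg/m³

Pratt balance: ρ_ref D = ρ (D + h).
ρ = ρ_ref D/(D + h) = 2650 × 80700 m/(80700 m + 3200 m) = 2550 kg/m³.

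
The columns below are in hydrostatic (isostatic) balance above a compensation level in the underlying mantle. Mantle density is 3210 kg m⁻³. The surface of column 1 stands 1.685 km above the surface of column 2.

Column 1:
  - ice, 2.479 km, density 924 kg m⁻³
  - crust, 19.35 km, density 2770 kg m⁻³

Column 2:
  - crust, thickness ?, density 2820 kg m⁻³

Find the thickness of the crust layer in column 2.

Take the compensation level at the base of the deeper column (depth z_c below the surface of column 1) and equate Σ ρ_i t_i down to z_c; mantle fills any gap and the z_c terms cancel.
Column 1: 2.479×924 + 19.35×2770 + (z_c − 21.829)×3210
Column 2: 1.685×0 + x×2820 + (z_c − 1.685 − 0 − x)×3210
The z_c×3210 term appears on both sides and cancels. Collect the known terms of each column as K = Σ(ρt)_known − 3210 × (depth of known layers): K_1 = 55890.096 − 3210×21.829 = −14180.994; K_2 = 0 − 3210×(1.685 + 0) = −5408.85.
Balance: K_1 = K_2 − x×(3210 − 2820), so x = (K_2 − K_1)/(3210 − 2820) = 8772.14/390 = 22.5 km.

22.5 km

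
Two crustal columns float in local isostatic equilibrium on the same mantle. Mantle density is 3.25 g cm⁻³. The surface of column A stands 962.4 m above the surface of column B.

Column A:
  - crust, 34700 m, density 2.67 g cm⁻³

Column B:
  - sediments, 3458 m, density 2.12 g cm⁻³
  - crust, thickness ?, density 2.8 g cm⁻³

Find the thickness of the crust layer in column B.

Take the compensation level at the base of the deeper column (depth z_c below the surface of column A) and equate Σ ρ_i t_i down to z_c; mantle fills any gap and the z_c terms cancel.
Column A: 34700×2.67 + (z_c − 34700)×3.25
Column B: 962.4×0 + 3458×2.12 + x×2.8 + (z_c − 962.4 − 3458 − x)×3.25
The z_c×3.25 term appears on both sides and cancels. Collect the known terms of each column as K = Σ(ρt)_known − 3.25 × (depth of known layers): K_A = 92649 − 3.25×34700 = −20126; K_B = 7330.96 − 3.25×(962.4 + 3458) = −7035.34.
Balance: K_A = K_B − x×(3.25 − 2.8), so x = (K_B − K_A)/(3.25 − 2.8) = 13090.7/0.45 = 29100 m.

29100 m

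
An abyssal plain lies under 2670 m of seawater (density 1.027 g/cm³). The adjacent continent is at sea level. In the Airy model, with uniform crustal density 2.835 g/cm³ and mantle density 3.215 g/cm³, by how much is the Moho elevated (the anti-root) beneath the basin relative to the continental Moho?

12700 m

For local isostatic compensation: replacing crust with seawater at the top is compensated by replacing crust with mantle at the base: d (ρ_c − ρ_w) = a (ρ_m − ρ_c).
a = d (ρ_c − ρ_w)/(ρ_m − ρ_c) = 2670 m × 1.808/0.38 = 12700 m.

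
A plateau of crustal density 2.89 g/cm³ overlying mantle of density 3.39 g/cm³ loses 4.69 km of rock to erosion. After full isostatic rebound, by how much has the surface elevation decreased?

0.692 km

Rebound u = e ρ_c/ρ_m = 4.69 km × 2.89/3.39 = 3.998 km.
Net surface drop = e − u = 4.69 km − 3.998 km = e (ρ_m − ρ_c)/ρ_m = 0.692 km.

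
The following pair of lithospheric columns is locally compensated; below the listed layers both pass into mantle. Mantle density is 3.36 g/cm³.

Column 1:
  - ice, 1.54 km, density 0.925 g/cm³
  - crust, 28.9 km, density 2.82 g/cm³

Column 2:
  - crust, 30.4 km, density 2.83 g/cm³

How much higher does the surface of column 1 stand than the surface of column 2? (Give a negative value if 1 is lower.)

0.965 km

For any compensation level in the mantle, the mantle terms cancel and isostasy reduces to e = (Σt_1 − Σt_2) − (Σ(ρt)_1 − Σ(ρt)_2) / ρ_m.
Σt_1 = 30.44 km; Σt_2 = 30.4 km; Σ(ρt)_1 = 82.9225; Σ(ρt)_2 = 86.032 (in km·g/cm³).
e = (30.44 − 30.4) − (82.9225 − 86.032) / 3.36 = 0.965 km.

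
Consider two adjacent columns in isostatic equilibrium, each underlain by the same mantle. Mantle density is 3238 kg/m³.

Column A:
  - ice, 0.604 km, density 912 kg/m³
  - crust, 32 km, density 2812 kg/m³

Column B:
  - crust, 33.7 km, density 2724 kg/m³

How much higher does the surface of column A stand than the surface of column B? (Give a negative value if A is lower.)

For any compensation level in the mantle, the mantle terms cancel and isostasy reduces to e = (Σt_A − Σt_B) − (Σ(ρt)_A − Σ(ρt)_B) / ρ_m.
Σt_A = 32.604 km; Σt_B = 33.7 km; Σ(ρt)_A = 90534.848; Σ(ρt)_B = 91798.8 (in km·kg/m³).
e = (32.604 − 33.7) − (90534.848 − 91798.8) / 3238 = −0.706 km.

−0.706 km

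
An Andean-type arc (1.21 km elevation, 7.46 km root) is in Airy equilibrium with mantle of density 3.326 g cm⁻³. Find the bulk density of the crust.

ρ_c h = (ρ_m − ρ_c) r → ρ_c (h + r) = ρ_m r → ρ_c = ρ_m r / (h + r).
ρ_c = 3.326 × 7.46 km / (1.21 km + 7.46 km) = 2.86 g cm⁻³.

2.86 g cm⁻³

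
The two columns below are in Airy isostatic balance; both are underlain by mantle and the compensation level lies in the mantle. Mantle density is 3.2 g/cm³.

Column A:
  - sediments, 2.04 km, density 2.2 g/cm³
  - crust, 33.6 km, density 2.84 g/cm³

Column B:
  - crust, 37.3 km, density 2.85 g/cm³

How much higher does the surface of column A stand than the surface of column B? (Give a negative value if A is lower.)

For any compensation level in the mantle, the mantle terms cancel and isostasy reduces to e = (Σt_A − Σt_B) − (Σ(ρt)_A − Σ(ρt)_B) / ρ_m.
Σt_A = 35.64 km; Σt_B = 37.3 km; Σ(ρt)_A = 99.912; Σ(ρt)_B = 106.305 (in km·g/cm³).
e = (35.64 − 37.3) − (99.912 − 106.305) / 3.2 = 0.338 km.

0.338 km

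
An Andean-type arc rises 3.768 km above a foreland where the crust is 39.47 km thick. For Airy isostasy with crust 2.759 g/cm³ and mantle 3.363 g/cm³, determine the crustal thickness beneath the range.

60.4 km

Root depth r = h ρ_c / (ρ_m − ρ_c) = 3.768 km × 2.759 / 0.604 = 17.21 km.
Total thickness = T + h + r = 39.47 km + 3.768 km + 17.21 km = 60.4 km.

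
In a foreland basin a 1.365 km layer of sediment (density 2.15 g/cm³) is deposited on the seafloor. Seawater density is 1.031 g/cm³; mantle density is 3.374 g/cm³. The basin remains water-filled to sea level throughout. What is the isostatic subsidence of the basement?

Submarine loading: the sediment displaces seawater, and the subsidence is in turn flooded, so s (ρ_m − ρ_w) = t (ρ_sed − ρ_w).
s = 1.365 km × (2.15 − 1.031) / (3.374 − 1.031) = 0.652 km.

0.652 km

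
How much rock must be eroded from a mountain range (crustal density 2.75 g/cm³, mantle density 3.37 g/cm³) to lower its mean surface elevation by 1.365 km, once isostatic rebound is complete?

7.42 km

Net drop Δ = e − u = e − e ρ_c/ρ_m = e (ρ_m − ρ_c)/ρ_m.
e = Δ ρ_m/(ρ_m − ρ_c) = 1.365 km × 3.37/0.62 = 7.42 km.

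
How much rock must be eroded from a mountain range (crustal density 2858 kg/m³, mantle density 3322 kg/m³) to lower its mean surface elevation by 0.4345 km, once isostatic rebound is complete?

Net drop Δ = e − u = e − e ρ_c/ρ_m = e (ρ_m − ρ_c)/ρ_m.
e = Δ ρ_m/(ρ_m − ρ_c) = 0.4345 km × 3322/464 = 3.11 km.

3.11 km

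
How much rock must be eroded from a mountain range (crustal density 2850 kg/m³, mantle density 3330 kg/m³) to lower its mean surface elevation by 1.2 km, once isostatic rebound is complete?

8.32 km

Net drop Δ = e − u = e − e ρ_c/ρ_m = e (ρ_m − ρ_c)/ρ_m.
e = Δ ρ_m/(ρ_m − ρ_c) = 1.2 km × 3330/480 = 8.32 km.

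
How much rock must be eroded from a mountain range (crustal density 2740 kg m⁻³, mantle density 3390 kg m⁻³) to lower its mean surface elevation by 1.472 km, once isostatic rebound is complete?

7.68 km

Net drop Δ = e − u = e − e ρ_c/ρ_m = e (ρ_m − ρ_c)/ρ_m.
e = Δ ρ_m/(ρ_m − ρ_c) = 1.472 km × 3390/650 = 7.68 km.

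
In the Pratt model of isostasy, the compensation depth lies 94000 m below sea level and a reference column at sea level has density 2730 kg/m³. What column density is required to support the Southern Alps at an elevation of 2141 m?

2670 kg/m³

Pratt balance: ρ_ref D = ρ (D + h).
ρ = ρ_ref D/(D + h) = 2730 × 94000 m/(94000 m + 2141 m) = 2670 kg/m³.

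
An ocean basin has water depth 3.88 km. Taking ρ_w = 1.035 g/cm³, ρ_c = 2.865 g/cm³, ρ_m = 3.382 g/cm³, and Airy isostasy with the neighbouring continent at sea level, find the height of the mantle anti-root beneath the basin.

13.7 km

In Airy isostatic equilibrium: replacing crust with seawater at the top is compensated by replacing crust with mantle at the base: d (ρ_c − ρ_w) = a (ρ_m − ρ_c).
a = d (ρ_c − ρ_w)/(ρ_m − ρ_c) = 3.88 km × 1.83/0.517 = 13.7 km.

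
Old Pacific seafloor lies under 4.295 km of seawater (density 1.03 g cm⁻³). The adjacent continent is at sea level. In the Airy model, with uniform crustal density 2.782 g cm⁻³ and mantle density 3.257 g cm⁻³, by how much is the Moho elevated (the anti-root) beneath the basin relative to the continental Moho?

In Airy isostatic equilibrium: replacing crust with seawater at the top is compensated by replacing crust with mantle at the base: d (ρ_c − ρ_w) = a (ρ_m − ρ_c).
a = d (ρ_c − ρ_w)/(ρ_m − ρ_c) = 4.295 km × 1.752/0.475 = 15.8 km.

15.8 km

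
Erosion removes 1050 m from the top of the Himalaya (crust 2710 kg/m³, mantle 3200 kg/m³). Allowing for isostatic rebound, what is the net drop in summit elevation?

161 m

Rebound u = e ρ_c/ρ_m = 1050 m × 2710/3200 = 889.2 m.
Net surface drop = e − u = 1050 m − 889.2 m = e (ρ_m − ρ_c)/ρ_m = 161 m.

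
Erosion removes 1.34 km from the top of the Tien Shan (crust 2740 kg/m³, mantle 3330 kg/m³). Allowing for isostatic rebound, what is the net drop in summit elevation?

0.237 km

Rebound u = e ρ_c/ρ_m = 1.34 km × 2740/3330 = 1.103 km.
Net surface drop = e − u = 1.34 km − 1.103 km = e (ρ_m − ρ_c)/ρ_m = 0.237 km.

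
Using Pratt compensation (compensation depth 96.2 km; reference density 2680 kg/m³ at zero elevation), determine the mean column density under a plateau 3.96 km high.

2570 kg/m³

Pratt balance: ρ_ref D = ρ (D + h).
ρ = ρ_ref D/(D + h) = 2680 × 96.2 km/(96.2 km + 3.96 km) = 2570 kg/m³.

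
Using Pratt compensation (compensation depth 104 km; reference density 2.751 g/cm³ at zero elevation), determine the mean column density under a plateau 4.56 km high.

2.64 g/cm³

Pratt balance: ρ_ref D = ρ (D + h).
ρ = ρ_ref D/(D + h) = 2.751 × 104 km/(104 km + 4.56 km) = 2.64 g/cm³.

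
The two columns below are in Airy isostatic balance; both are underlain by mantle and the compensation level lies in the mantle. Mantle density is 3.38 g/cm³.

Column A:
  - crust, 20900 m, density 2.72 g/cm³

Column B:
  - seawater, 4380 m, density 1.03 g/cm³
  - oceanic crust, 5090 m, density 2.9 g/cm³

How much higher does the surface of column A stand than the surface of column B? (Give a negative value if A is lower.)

For any compensation level in the mantle, the mantle terms cancel and isostasy reduces to e = (Σt_A − Σt_B) − (Σ(ρt)_A − Σ(ρt)_B) / ρ_m.
Σt_A = 20900 m; Σt_B = 9470 m; Σ(ρt)_A = 56848; Σ(ρt)_B = 19272.4 (in m·g/cm³).
e = (20900 − 9470) − (56848 − 19272.4) / 3.38 = 313 m.

313 m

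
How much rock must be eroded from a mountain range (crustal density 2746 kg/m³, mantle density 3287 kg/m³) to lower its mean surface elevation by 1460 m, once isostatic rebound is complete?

8870 m

Net drop Δ = e − u = e − e ρ_c/ρ_m = e (ρ_m − ρ_c)/ρ_m.
e = Δ ρ_m/(ρ_m − ρ_c) = 1460 m × 3287/541 = 8870 m.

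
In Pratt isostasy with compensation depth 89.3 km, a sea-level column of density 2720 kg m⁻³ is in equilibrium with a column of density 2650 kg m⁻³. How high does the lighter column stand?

ρ_ref D = ρ (D + h) → h = D (ρ_ref − ρ)/ρ.
h = 89.3 km × (2720 − 2650)/2650 = 2.36 km.

2.36 km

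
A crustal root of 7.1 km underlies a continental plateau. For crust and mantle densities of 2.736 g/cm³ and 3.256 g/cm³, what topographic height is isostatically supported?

1.35 km

For local isostatic compensation: ρ_c h = (ρ_m − ρ_c) r.
h = r (ρ_m − ρ_c) / ρ_c = 7.1 km × (3.256 − 2.736) / 2.736 = 1.35 km.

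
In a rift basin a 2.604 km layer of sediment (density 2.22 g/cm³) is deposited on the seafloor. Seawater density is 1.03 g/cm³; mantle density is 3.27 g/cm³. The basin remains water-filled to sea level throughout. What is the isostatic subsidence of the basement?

1.38 km

Submarine loading: the sediment displaces seawater, and the subsidence is in turn flooded, so s (ρ_m − ρ_w) = t (ρ_sed − ρ_w).
s = 2.604 km × (2.22 − 1.03) / (3.27 − 1.03) = 1.38 km.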